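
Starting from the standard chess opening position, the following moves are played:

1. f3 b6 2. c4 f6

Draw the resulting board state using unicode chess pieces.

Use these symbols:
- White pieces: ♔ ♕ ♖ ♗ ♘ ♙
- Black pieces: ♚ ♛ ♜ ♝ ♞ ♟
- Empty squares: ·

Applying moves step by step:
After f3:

♜ ♞ ♝ ♛ ♚ ♝ ♞ ♜
♟ ♟ ♟ ♟ ♟ ♟ ♟ ♟
· · · · · · · ·
· · · · · · · ·
· · · · · · · ·
· · · · · ♙ · ·
♙ ♙ ♙ ♙ ♙ · ♙ ♙
♖ ♘ ♗ ♕ ♔ ♗ ♘ ♖


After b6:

♜ ♞ ♝ ♛ ♚ ♝ ♞ ♜
♟ · ♟ ♟ ♟ ♟ ♟ ♟
· ♟ · · · · · ·
· · · · · · · ·
· · · · · · · ·
· · · · · ♙ · ·
♙ ♙ ♙ ♙ ♙ · ♙ ♙
♖ ♘ ♗ ♕ ♔ ♗ ♘ ♖


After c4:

♜ ♞ ♝ ♛ ♚ ♝ ♞ ♜
♟ · ♟ ♟ ♟ ♟ ♟ ♟
· ♟ · · · · · ·
· · · · · · · ·
· · ♙ · · · · ·
· · · · · ♙ · ·
♙ ♙ · ♙ ♙ · ♙ ♙
♖ ♘ ♗ ♕ ♔ ♗ ♘ ♖


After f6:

♜ ♞ ♝ ♛ ♚ ♝ ♞ ♜
♟ · ♟ ♟ ♟ · ♟ ♟
· ♟ · · · ♟ · ·
· · · · · · · ·
· · ♙ · · · · ·
· · · · · ♙ · ·
♙ ♙ · ♙ ♙ · ♙ ♙
♖ ♘ ♗ ♕ ♔ ♗ ♘ ♖



  a b c d e f g h
  ─────────────────
8│♜ ♞ ♝ ♛ ♚ ♝ ♞ ♜│8
7│♟ · ♟ ♟ ♟ · ♟ ♟│7
6│· ♟ · · · ♟ · ·│6
5│· · · · · · · ·│5
4│· · ♙ · · · · ·│4
3│· · · · · ♙ · ·│3
2│♙ ♙ · ♙ ♙ · ♙ ♙│2
1│♖ ♘ ♗ ♕ ♔ ♗ ♘ ♖│1
  ─────────────────
  a b c d e f g h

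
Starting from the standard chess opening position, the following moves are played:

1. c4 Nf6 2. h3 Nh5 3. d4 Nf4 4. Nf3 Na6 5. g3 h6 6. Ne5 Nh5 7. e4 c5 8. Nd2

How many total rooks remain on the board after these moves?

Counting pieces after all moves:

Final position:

  a b c d e f g h
  ─────────────────
8│♜ · ♝ ♛ ♚ ♝ · ♜│8
7│♟ ♟ · ♟ ♟ ♟ ♟ ·│7
6│♞ · · · · · · ♟│6
5│· · ♟ · ♘ · · ♞│5
4│· · ♙ ♙ ♙ · · ·│4
3│· · · · · · ♙ ♙│3
2│♙ ♙ · ♘ · ♙ · ·│2
1│♖ · ♗ ♕ ♔ ♗ · ♖│1
  ─────────────────
  a b c d e f g h


4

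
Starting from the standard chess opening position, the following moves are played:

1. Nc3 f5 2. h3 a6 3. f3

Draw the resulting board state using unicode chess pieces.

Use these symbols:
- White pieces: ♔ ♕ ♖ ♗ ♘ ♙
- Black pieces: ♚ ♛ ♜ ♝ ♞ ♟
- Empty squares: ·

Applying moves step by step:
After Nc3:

♜ ♞ ♝ ♛ ♚ ♝ ♞ ♜
♟ ♟ ♟ ♟ ♟ ♟ ♟ ♟
· · · · · · · ·
· · · · · · · ·
· · · · · · · ·
· · ♘ · · · · ·
♙ ♙ ♙ ♙ ♙ ♙ ♙ ♙
♖ · ♗ ♕ ♔ ♗ ♘ ♖


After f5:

♜ ♞ ♝ ♛ ♚ ♝ ♞ ♜
♟ ♟ ♟ ♟ ♟ · ♟ ♟
· · · · · · · ·
· · · · · ♟ · ·
· · · · · · · ·
· · ♘ · · · · ·
♙ ♙ ♙ ♙ ♙ ♙ ♙ ♙
♖ · ♗ ♕ ♔ ♗ ♘ ♖


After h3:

♜ ♞ ♝ ♛ ♚ ♝ ♞ ♜
♟ ♟ ♟ ♟ ♟ · ♟ ♟
· · · · · · · ·
· · · · · ♟ · ·
· · · · · · · ·
· · ♘ · · · · ♙
♙ ♙ ♙ ♙ ♙ ♙ ♙ ·
♖ · ♗ ♕ ♔ ♗ ♘ ♖


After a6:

♜ ♞ ♝ ♛ ♚ ♝ ♞ ♜
· ♟ ♟ ♟ ♟ · ♟ ♟
♟ · · · · · · ·
· · · · · ♟ · ·
· · · · · · · ·
· · ♘ · · · · ♙
♙ ♙ ♙ ♙ ♙ ♙ ♙ ·
♖ · ♗ ♕ ♔ ♗ ♘ ♖


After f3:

♜ ♞ ♝ ♛ ♚ ♝ ♞ ♜
· ♟ ♟ ♟ ♟ · ♟ ♟
♟ · · · · · · ·
· · · · · ♟ · ·
· · · · · · · ·
· · ♘ · · ♙ · ♙
♙ ♙ ♙ ♙ ♙ · ♙ ·
♖ · ♗ ♕ ♔ ♗ ♘ ♖



  a b c d e f g h
  ─────────────────
8│♜ ♞ ♝ ♛ ♚ ♝ ♞ ♜│8
7│· ♟ ♟ ♟ ♟ · ♟ ♟│7
6│♟ · · · · · · ·│6
5│· · · · · ♟ · ·│5
4│· · · · · · · ·│4
3│· · ♘ · · ♙ · ♙│3
2│♙ ♙ ♙ ♙ ♙ · ♙ ·│2
1│♖ · ♗ ♕ ♔ ♗ ♘ ♖│1
  ─────────────────
  a b c d e f g h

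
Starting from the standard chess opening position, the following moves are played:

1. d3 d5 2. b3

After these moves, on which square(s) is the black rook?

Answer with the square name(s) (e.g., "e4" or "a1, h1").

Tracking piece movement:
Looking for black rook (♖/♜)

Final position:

  a b c d e f g h
  ─────────────────
8│♜ ♞ ♝ ♛ ♚ ♝ ♞ ♜│8
7│♟ ♟ ♟ · ♟ ♟ ♟ ♟│7
6│· · · · · · · ·│6
5│· · · ♟ · · · ·│5
4│· · · · · · · ·│4
3│· ♙ · ♙ · · · ·│3
2│♙ · ♙ · ♙ ♙ ♙ ♙│2
1│♖ ♘ ♗ ♕ ♔ ♗ ♘ ♖│1
  ─────────────────
  a b c d e f g h


a8, h8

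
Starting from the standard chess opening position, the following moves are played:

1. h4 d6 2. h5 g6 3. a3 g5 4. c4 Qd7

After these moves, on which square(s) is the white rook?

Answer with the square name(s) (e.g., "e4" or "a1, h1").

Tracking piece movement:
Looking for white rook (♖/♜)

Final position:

  a b c d e f g h
  ─────────────────
8│♜ ♞ ♝ · ♚ ♝ ♞ ♜│8
7│♟ ♟ ♟ ♛ ♟ ♟ · ♟│7
6│· · · ♟ · · · ·│6
5│· · · · · · ♟ ♙│5
4│· · ♙ · · · · ·│4
3│♙ · · · · · · ·│3
2│· ♙ · ♙ ♙ ♙ ♙ ·│2
1│♖ ♘ ♗ ♕ ♔ ♗ ♘ ♖│1
  ─────────────────
  a b c d e f g h


a1, h1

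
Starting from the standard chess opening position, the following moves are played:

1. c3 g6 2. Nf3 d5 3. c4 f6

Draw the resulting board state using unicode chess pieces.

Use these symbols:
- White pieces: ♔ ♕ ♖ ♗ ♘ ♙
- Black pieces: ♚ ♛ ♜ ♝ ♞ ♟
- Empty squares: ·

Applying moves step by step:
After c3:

♜ ♞ ♝ ♛ ♚ ♝ ♞ ♜
♟ ♟ ♟ ♟ ♟ ♟ ♟ ♟
· · · · · · · ·
· · · · · · · ·
· · · · · · · ·
· · ♙ · · · · ·
♙ ♙ · ♙ ♙ ♙ ♙ ♙
♖ ♘ ♗ ♕ ♔ ♗ ♘ ♖


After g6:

♜ ♞ ♝ ♛ ♚ ♝ ♞ ♜
♟ ♟ ♟ ♟ ♟ ♟ · ♟
· · · · · · ♟ ·
· · · · · · · ·
· · · · · · · ·
· · ♙ · · · · ·
♙ ♙ · ♙ ♙ ♙ ♙ ♙
♖ ♘ ♗ ♕ ♔ ♗ ♘ ♖


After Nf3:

♜ ♞ ♝ ♛ ♚ ♝ ♞ ♜
♟ ♟ ♟ ♟ ♟ ♟ · ♟
· · · · · · ♟ ·
· · · · · · · ·
· · · · · · · ·
· · ♙ · · ♘ · ·
♙ ♙ · ♙ ♙ ♙ ♙ ♙
♖ ♘ ♗ ♕ ♔ ♗ · ♖


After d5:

♜ ♞ ♝ ♛ ♚ ♝ ♞ ♜
♟ ♟ ♟ · ♟ ♟ · ♟
· · · · · · ♟ ·
· · · ♟ · · · ·
· · · · · · · ·
· · ♙ · · ♘ · ·
♙ ♙ · ♙ ♙ ♙ ♙ ♙
♖ ♘ ♗ ♕ ♔ ♗ · ♖


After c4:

♜ ♞ ♝ ♛ ♚ ♝ ♞ ♜
♟ ♟ ♟ · ♟ ♟ · ♟
· · · · · · ♟ ·
· · · ♟ · · · ·
· · ♙ · · · · ·
· · · · · ♘ · ·
♙ ♙ · ♙ ♙ ♙ ♙ ♙
♖ ♘ ♗ ♕ ♔ ♗ · ♖


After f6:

♜ ♞ ♝ ♛ ♚ ♝ ♞ ♜
♟ ♟ ♟ · ♟ · · ♟
· · · · · ♟ ♟ ·
· · · ♟ · · · ·
· · ♙ · · · · ·
· · · · · ♘ · ·
♙ ♙ · ♙ ♙ ♙ ♙ ♙
♖ ♘ ♗ ♕ ♔ ♗ · ♖



  a b c d e f g h
  ─────────────────
8│♜ ♞ ♝ ♛ ♚ ♝ ♞ ♜│8
7│♟ ♟ ♟ · ♟ · · ♟│7
6│· · · · · ♟ ♟ ·│6
5│· · · ♟ · · · ·│5
4│· · ♙ · · · · ·│4
3│· · · · · ♘ · ·│3
2│♙ ♙ · ♙ ♙ ♙ ♙ ♙│2
1│♖ ♘ ♗ ♕ ♔ ♗ · ♖│1
  ─────────────────
  a b c d e f g h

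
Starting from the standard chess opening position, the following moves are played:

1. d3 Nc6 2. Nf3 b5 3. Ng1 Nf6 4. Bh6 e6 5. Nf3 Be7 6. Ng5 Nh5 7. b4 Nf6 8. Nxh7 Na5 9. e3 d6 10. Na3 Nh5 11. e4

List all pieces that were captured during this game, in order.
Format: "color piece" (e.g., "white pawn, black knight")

Tracking captures:
  Nxh7: captured black pawn

black pawn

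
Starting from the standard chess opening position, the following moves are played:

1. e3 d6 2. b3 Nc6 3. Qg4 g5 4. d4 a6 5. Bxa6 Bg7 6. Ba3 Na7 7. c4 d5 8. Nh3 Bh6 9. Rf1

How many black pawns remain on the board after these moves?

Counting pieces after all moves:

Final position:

  a b c d e f g h
  ─────────────────
8│♜ · ♝ ♛ ♚ · ♞ ♜│8
7│♞ ♟ ♟ · ♟ ♟ · ♟│7
6│♗ · · · · · · ♝│6
5│· · · ♟ · · ♟ ·│5
4│· · ♙ ♙ · · ♕ ·│4
3│♗ ♙ · · ♙ · · ♘│3
2│♙ · · · · ♙ ♙ ♙│2
1│♖ ♘ · · ♔ ♖ · ·│1
  ─────────────────
  a b c d e f g h


7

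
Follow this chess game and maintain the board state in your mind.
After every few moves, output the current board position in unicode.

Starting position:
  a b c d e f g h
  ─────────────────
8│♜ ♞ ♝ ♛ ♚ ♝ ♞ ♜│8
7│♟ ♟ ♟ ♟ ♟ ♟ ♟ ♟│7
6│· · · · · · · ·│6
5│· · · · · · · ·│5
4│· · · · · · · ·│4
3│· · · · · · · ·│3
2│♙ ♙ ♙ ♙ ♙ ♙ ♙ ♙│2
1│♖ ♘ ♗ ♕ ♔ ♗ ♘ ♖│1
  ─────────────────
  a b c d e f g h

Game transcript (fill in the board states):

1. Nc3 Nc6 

  a b c d e f g h
  ─────────────────
8│♜ · ♝ ♛ ♚ ♝ ♞ ♜│8
7│♟ ♟ ♟ ♟ ♟ ♟ ♟ ♟│7
6│· · ♞ · · · · ·│6
5│· · · · · · · ·│5
4│· · · · · · · ·│4
3│· · ♘ · · · · ·│3
2│♙ ♙ ♙ ♙ ♙ ♙ ♙ ♙│2
1│♖ · ♗ ♕ ♔ ♗ ♘ ♖│1
  ─────────────────
  a b c d e f g h

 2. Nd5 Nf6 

  a b c d e f g h
  ─────────────────
8│♜ · ♝ ♛ ♚ ♝ · ♜│8
7│♟ ♟ ♟ ♟ ♟ ♟ ♟ ♟│7
6│· · ♞ · · ♞ · ·│6
5│· · · ♘ · · · ·│5
4│· · · · · · · ·│4
3│· · · · · · · ·│3
2│♙ ♙ ♙ ♙ ♙ ♙ ♙ ♙│2
1│♖ · ♗ ♕ ♔ ♗ ♘ ♖│1
  ─────────────────
  a b c d e f g h

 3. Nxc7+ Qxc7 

  a b c d e f g h
  ─────────────────
8│♜ · ♝ · ♚ ♝ · ♜│8
7│♟ ♟ ♛ ♟ ♟ ♟ ♟ ♟│7
6│· · ♞ · · ♞ · ·│6
5│· · · · · · · ·│5
4│· · · · · · · ·│4
3│· · · · · · · ·│3
2│♙ ♙ ♙ ♙ ♙ ♙ ♙ ♙│2
1│♖ · ♗ ♕ ♔ ♗ ♘ ♖│1
  ─────────────────
  a b c d e f g h



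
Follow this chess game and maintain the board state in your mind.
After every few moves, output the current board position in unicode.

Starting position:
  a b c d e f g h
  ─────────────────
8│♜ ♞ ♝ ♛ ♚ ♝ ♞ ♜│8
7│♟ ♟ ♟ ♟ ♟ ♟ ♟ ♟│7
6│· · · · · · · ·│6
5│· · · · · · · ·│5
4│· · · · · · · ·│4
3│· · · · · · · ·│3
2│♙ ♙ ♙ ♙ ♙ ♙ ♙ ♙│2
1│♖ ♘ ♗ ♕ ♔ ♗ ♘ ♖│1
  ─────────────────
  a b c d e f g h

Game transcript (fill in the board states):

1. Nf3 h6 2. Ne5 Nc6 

  a b c d e f g h
  ─────────────────
8│♜ · ♝ ♛ ♚ ♝ ♞ ♜│8
7│♟ ♟ ♟ ♟ ♟ ♟ ♟ ·│7
6│· · ♞ · · · · ♟│6
5│· · · · ♘ · · ·│5
4│· · · · · · · ·│4
3│· · · · · · · ·│3
2│♙ ♙ ♙ ♙ ♙ ♙ ♙ ♙│2
1│♖ ♘ ♗ ♕ ♔ ♗ · ♖│1
  ─────────────────
  a b c d e f g h

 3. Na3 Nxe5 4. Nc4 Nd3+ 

  a b c d e f g h
  ─────────────────
8│♜ · ♝ ♛ ♚ ♝ ♞ ♜│8
7│♟ ♟ ♟ ♟ ♟ ♟ ♟ ·│7
6│· · · · · · · ♟│6
5│· · · · · · · ·│5
4│· · ♘ · · · · ·│4
3│· · · ♞ · · · ·│3
2│♙ ♙ ♙ ♙ ♙ ♙ ♙ ♙│2
1│♖ · ♗ ♕ ♔ ♗ · ♖│1
  ─────────────────
  a b c d e f g h

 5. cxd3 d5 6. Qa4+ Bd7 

  a b c d e f g h
  ─────────────────
8│♜ · · ♛ ♚ ♝ ♞ ♜│8
7│♟ ♟ ♟ ♝ ♟ ♟ ♟ ·│7
6│· · · · · · · ♟│6
5│· · · ♟ · · · ·│5
4│♕ · ♘ · · · · ·│4
3│· · · ♙ · · · ·│3
2│♙ ♙ · ♙ ♙ ♙ ♙ ♙│2
1│♖ · ♗ · ♔ ♗ · ♖│1
  ─────────────────
  a b c d e f g h



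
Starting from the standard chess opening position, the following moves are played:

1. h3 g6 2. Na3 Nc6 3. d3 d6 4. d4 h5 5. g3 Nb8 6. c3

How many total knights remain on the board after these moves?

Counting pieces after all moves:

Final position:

  a b c d e f g h
  ─────────────────
8│♜ ♞ ♝ ♛ ♚ ♝ ♞ ♜│8
7│♟ ♟ ♟ · ♟ ♟ · ·│7
6│· · · ♟ · · ♟ ·│6
5│· · · · · · · ♟│5
4│· · · ♙ · · · ·│4
3│♘ · ♙ · · · ♙ ♙│3
2│♙ ♙ · · ♙ ♙ · ·│2
1│♖ · ♗ ♕ ♔ ♗ ♘ ♖│1
  ─────────────────
  a b c d e f g h


4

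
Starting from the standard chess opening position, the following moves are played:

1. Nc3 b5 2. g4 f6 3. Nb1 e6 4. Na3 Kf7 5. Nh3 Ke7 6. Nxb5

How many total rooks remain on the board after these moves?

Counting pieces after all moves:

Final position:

  a b c d e f g h
  ─────────────────
8│♜ ♞ ♝ ♛ · ♝ ♞ ♜│8
7│♟ · ♟ ♟ ♚ · ♟ ♟│7
6│· · · · ♟ ♟ · ·│6
5│· ♘ · · · · · ·│5
4│· · · · · · ♙ ·│4
3│· · · · · · · ♘│3
2│♙ ♙ ♙ ♙ ♙ ♙ · ♙│2
1│♖ · ♗ ♕ ♔ ♗ · ♖│1
  ─────────────────
  a b c d e f g h


4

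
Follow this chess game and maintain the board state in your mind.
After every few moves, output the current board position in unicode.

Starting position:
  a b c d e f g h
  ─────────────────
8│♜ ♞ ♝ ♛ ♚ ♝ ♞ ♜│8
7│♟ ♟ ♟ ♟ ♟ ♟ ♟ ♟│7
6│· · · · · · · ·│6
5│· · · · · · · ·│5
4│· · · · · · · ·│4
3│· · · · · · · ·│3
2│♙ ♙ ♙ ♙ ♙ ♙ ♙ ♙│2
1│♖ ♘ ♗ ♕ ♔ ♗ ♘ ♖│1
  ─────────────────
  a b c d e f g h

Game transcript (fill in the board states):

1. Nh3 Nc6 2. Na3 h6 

  a b c d e f g h
  ─────────────────
8│♜ · ♝ ♛ ♚ ♝ ♞ ♜│8
7│♟ ♟ ♟ ♟ ♟ ♟ ♟ ·│7
6│· · ♞ · · · · ♟│6
5│· · · · · · · ·│5
4│· · · · · · · ·│4
3│♘ · · · · · · ♘│3
2│♙ ♙ ♙ ♙ ♙ ♙ ♙ ♙│2
1│♖ · ♗ ♕ ♔ ♗ · ♖│1
  ─────────────────
  a b c d e f g h

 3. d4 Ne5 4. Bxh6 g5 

  a b c d e f g h
  ─────────────────
8│♜ · ♝ ♛ ♚ ♝ ♞ ♜│8
7│♟ ♟ ♟ ♟ ♟ ♟ · ·│7
6│· · · · · · · ♗│6
5│· · · · ♞ · ♟ ·│5
4│· · · ♙ · · · ·│4
3│♘ · · · · · · ♘│3
2│♙ ♙ ♙ · ♙ ♙ ♙ ♙│2
1│♖ · · ♕ ♔ ♗ · ♖│1
  ─────────────────
  a b c d e f g h

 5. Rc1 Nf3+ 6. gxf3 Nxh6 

  a b c d e f g h
  ─────────────────
8│♜ · ♝ ♛ ♚ ♝ · ♜│8
7│♟ ♟ ♟ ♟ ♟ ♟ · ·│7
6│· · · · · · · ♞│6
5│· · · · · · ♟ ·│5
4│· · · ♙ · · · ·│4
3│♘ · · · · ♙ · ♘│3
2│♙ ♙ ♙ · ♙ ♙ · ♙│2
1│· · ♖ ♕ ♔ ♗ · ♖│1
  ─────────────────
  a b c d e f g h

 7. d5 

  a b c d e f g h
  ─────────────────
8│♜ · ♝ ♛ ♚ ♝ · ♜│8
7│♟ ♟ ♟ ♟ ♟ ♟ · ·│7
6│· · · · · · · ♞│6
5│· · · ♙ · · ♟ ·│5
4│· · · · · · · ·│4
3│♘ · · · · ♙ · ♘│3
2│♙ ♙ ♙ · ♙ ♙ · ♙│2
1│· · ♖ ♕ ♔ ♗ · ♖│1
  ─────────────────
  a b c d e f g h


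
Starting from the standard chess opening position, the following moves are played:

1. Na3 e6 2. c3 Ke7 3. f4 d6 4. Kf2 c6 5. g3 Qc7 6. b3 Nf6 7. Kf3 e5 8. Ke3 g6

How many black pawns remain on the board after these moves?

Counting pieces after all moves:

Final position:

  a b c d e f g h
  ─────────────────
8│♜ ♞ ♝ · · ♝ · ♜│8
7│♟ ♟ ♛ · ♚ ♟ · ♟│7
6│· · ♟ ♟ · ♞ ♟ ·│6
5│· · · · ♟ · · ·│5
4│· · · · · ♙ · ·│4
3│♘ ♙ ♙ · ♔ · ♙ ·│3
2│♙ · · ♙ ♙ · · ♙│2
1│♖ · ♗ ♕ · ♗ ♘ ♖│1
  ─────────────────
  a b c d e f g h


8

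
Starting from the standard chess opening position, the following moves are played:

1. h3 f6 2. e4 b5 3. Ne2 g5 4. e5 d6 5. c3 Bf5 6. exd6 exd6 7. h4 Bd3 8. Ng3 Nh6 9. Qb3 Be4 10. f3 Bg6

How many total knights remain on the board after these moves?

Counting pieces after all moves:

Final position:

  a b c d e f g h
  ─────────────────
8│♜ ♞ · ♛ ♚ ♝ · ♜│8
7│♟ · ♟ · · · · ♟│7
6│· · · ♟ · ♟ ♝ ♞│6
5│· ♟ · · · · ♟ ·│5
4│· · · · · · · ♙│4
3│· ♕ ♙ · · ♙ ♘ ·│3
2│♙ ♙ · ♙ · · ♙ ·│2
1│♖ ♘ ♗ · ♔ ♗ · ♖│1
  ─────────────────
  a b c d e f g h


4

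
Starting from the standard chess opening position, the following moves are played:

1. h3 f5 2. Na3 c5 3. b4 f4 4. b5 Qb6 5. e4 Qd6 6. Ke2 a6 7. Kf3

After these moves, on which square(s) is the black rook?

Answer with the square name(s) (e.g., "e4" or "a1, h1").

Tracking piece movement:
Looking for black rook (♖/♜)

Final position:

  a b c d e f g h
  ─────────────────
8│♜ ♞ ♝ · ♚ ♝ ♞ ♜│8
7│· ♟ · ♟ ♟ · ♟ ♟│7
6│♟ · · ♛ · · · ·│6
5│· ♙ ♟ · · · · ·│5
4│· · · · ♙ ♟ · ·│4
3│♘ · · · · ♔ · ♙│3
2│♙ · ♙ ♙ · ♙ ♙ ·│2
1│♖ · ♗ ♕ · ♗ ♘ ♖│1
  ─────────────────
  a b c d e f g h


a8, h8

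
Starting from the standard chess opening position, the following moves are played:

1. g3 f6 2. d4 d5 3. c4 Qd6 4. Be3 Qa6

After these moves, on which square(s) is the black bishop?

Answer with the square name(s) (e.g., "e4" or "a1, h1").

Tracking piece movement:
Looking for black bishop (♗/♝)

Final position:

  a b c d e f g h
  ─────────────────
8│♜ ♞ ♝ · ♚ ♝ ♞ ♜│8
7│♟ ♟ ♟ · ♟ · ♟ ♟│7
6│♛ · · · · ♟ · ·│6
5│· · · ♟ · · · ·│5
4│· · ♙ ♙ · · · ·│4
3│· · · · ♗ · ♙ ·│3
2│♙ ♙ · · ♙ ♙ · ♙│2
1│♖ ♘ · ♕ ♔ ♗ ♘ ♖│1
  ─────────────────
  a b c d e f g h


c8, f8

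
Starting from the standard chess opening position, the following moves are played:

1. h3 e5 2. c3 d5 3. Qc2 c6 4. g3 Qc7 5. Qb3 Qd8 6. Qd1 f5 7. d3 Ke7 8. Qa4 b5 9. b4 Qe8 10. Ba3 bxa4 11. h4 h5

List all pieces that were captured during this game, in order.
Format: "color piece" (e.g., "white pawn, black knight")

Tracking captures:
  bxa4: captured white queen

white queen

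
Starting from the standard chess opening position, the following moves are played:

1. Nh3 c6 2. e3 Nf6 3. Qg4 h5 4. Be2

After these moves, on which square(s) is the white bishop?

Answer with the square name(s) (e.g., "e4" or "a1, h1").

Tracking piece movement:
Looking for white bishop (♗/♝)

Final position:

  a b c d e f g h
  ─────────────────
8│♜ ♞ ♝ ♛ ♚ ♝ · ♜│8
7│♟ ♟ · ♟ ♟ ♟ ♟ ·│7
6│· · ♟ · · ♞ · ·│6
5│· · · · · · · ♟│5
4│· · · · · · ♕ ·│4
3│· · · · ♙ · · ♘│3
2│♙ ♙ ♙ ♙ ♗ ♙ ♙ ♙│2
1│♖ ♘ ♗ · ♔ · · ♖│1
  ─────────────────
  a b c d e f g h


c1, e2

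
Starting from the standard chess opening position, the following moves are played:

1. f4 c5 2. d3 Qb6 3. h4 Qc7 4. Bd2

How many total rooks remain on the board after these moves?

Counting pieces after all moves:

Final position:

  a b c d e f g h
  ─────────────────
8│♜ ♞ ♝ · ♚ ♝ ♞ ♜│8
7│♟ ♟ ♛ ♟ ♟ ♟ ♟ ♟│7
6│· · · · · · · ·│6
5│· · ♟ · · · · ·│5
4│· · · · · ♙ · ♙│4
3│· · · ♙ · · · ·│3
2│♙ ♙ ♙ ♗ ♙ · ♙ ·│2
1│♖ ♘ · ♕ ♔ ♗ ♘ ♖│1
  ─────────────────
  a b c d e f g h


4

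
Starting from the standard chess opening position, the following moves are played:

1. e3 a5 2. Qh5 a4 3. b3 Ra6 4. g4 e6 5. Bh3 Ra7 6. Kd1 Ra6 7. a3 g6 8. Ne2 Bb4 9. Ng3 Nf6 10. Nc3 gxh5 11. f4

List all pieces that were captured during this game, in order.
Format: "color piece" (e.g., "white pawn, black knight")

Tracking captures:
  gxh5: captured white queen

white queen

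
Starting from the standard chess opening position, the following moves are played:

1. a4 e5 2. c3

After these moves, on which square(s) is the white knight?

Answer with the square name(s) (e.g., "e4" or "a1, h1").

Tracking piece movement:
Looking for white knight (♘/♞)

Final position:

  a b c d e f g h
  ─────────────────
8│♜ ♞ ♝ ♛ ♚ ♝ ♞ ♜│8
7│♟ ♟ ♟ ♟ · ♟ ♟ ♟│7
6│· · · · · · · ·│6
5│· · · · ♟ · · ·│5
4│♙ · · · · · · ·│4
3│· · ♙ · · · · ·│3
2│· ♙ · ♙ ♙ ♙ ♙ ♙│2
1│♖ ♘ ♗ ♕ ♔ ♗ ♘ ♖│1
  ─────────────────
  a b c d e f g h


b1, g1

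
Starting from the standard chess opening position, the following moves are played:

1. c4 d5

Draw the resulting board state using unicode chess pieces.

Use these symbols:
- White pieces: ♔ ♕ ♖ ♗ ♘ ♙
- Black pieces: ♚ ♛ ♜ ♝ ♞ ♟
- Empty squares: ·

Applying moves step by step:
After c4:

♜ ♞ ♝ ♛ ♚ ♝ ♞ ♜
♟ ♟ ♟ ♟ ♟ ♟ ♟ ♟
· · · · · · · ·
· · · · · · · ·
· · ♙ · · · · ·
· · · · · · · ·
♙ ♙ · ♙ ♙ ♙ ♙ ♙
♖ ♘ ♗ ♕ ♔ ♗ ♘ ♖


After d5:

♜ ♞ ♝ ♛ ♚ ♝ ♞ ♜
♟ ♟ ♟ · ♟ ♟ ♟ ♟
· · · · · · · ·
· · · ♟ · · · ·
· · ♙ · · · · ·
· · · · · · · ·
♙ ♙ · ♙ ♙ ♙ ♙ ♙
♖ ♘ ♗ ♕ ♔ ♗ ♘ ♖



  a b c d e f g h
  ─────────────────
8│♜ ♞ ♝ ♛ ♚ ♝ ♞ ♜│8
7│♟ ♟ ♟ · ♟ ♟ ♟ ♟│7
6│· · · · · · · ·│6
5│· · · ♟ · · · ·│5
4│· · ♙ · · · · ·│4
3│· · · · · · · ·│3
2│♙ ♙ · ♙ ♙ ♙ ♙ ♙│2
1│♖ ♘ ♗ ♕ ♔ ♗ ♘ ♖│1
  ─────────────────
  a b c d e f g h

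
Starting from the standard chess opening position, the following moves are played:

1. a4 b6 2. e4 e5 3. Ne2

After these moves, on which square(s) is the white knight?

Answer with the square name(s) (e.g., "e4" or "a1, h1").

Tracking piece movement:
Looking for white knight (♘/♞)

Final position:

  a b c d e f g h
  ─────────────────
8│♜ ♞ ♝ ♛ ♚ ♝ ♞ ♜│8
7│♟ · ♟ ♟ · ♟ ♟ ♟│7
6│· ♟ · · · · · ·│6
5│· · · · ♟ · · ·│5
4│♙ · · · ♙ · · ·│4
3│· · · · · · · ·│3
2│· ♙ ♙ ♙ ♘ ♙ ♙ ♙│2
1│♖ ♘ ♗ ♕ ♔ ♗ · ♖│1
  ─────────────────
  a b c d e f g h


b1, e2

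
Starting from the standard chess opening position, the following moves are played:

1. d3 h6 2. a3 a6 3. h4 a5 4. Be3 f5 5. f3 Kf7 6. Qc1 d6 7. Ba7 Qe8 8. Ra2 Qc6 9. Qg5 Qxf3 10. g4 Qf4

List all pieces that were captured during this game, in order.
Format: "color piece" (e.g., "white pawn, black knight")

Tracking captures:
  Qxf3: captured white pawn

white pawn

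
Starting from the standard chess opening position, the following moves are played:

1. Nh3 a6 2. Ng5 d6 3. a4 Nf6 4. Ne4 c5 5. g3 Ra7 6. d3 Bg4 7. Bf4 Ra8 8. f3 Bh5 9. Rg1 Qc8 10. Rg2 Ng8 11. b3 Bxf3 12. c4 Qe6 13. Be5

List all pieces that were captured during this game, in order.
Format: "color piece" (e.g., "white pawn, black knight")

Tracking captures:
  Bxf3: captured white pawn

white pawn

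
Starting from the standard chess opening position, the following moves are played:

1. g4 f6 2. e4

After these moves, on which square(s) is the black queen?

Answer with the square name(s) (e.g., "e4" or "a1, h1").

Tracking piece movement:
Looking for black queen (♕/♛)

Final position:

  a b c d e f g h
  ─────────────────
8│♜ ♞ ♝ ♛ ♚ ♝ ♞ ♜│8
7│♟ ♟ ♟ ♟ ♟ · ♟ ♟│7
6│· · · · · ♟ · ·│6
5│· · · · · · · ·│5
4│· · · · ♙ · ♙ ·│4
3│· · · · · · · ·│3
2│♙ ♙ ♙ ♙ · ♙ · ♙│2
1│♖ ♘ ♗ ♕ ♔ ♗ ♘ ♖│1
  ─────────────────
  a b c d e f g h


d8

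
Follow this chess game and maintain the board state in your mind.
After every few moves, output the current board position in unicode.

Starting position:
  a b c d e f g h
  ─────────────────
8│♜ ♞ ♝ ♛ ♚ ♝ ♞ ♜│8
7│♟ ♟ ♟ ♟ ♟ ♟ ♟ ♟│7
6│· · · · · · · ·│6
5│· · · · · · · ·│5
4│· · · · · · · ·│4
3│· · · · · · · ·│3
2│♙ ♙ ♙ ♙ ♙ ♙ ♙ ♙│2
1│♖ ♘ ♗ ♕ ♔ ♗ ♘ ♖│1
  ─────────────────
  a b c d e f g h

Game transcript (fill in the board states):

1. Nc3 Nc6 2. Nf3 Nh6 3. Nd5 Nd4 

  a b c d e f g h
  ─────────────────
8│♜ · ♝ ♛ ♚ ♝ · ♜│8
7│♟ ♟ ♟ ♟ ♟ ♟ ♟ ♟│7
6│· · · · · · · ♞│6
5│· · · ♘ · · · ·│5
4│· · · ♞ · · · ·│4
3│· · · · · ♘ · ·│3
2│♙ ♙ ♙ ♙ ♙ ♙ ♙ ♙│2
1│♖ · ♗ ♕ ♔ ♗ · ♖│1
  ─────────────────
  a b c d e f g h

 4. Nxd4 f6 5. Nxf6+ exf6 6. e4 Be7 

  a b c d e f g h
  ─────────────────
8│♜ · ♝ ♛ ♚ · · ♜│8
7│♟ ♟ ♟ ♟ ♝ · ♟ ♟│7
6│· · · · · ♟ · ♞│6
5│· · · · · · · ·│5
4│· · · ♘ ♙ · · ·│4
3│· · · · · · · ·│3
2│♙ ♙ ♙ ♙ · ♙ ♙ ♙│2
1│♖ · ♗ ♕ ♔ ♗ · ♖│1
  ─────────────────
  a b c d e f g h

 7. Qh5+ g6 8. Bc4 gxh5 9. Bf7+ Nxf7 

  a b c d e f g h
  ─────────────────
8│♜ · ♝ ♛ ♚ · · ♜│8
7│♟ ♟ ♟ ♟ ♝ ♞ · ♟│7
6│· · · · · ♟ · ·│6
5│· · · · · · · ♟│5
4│· · · ♘ ♙ · · ·│4
3│· · · · · · · ·│3
2│♙ ♙ ♙ ♙ · ♙ ♙ ♙│2
1│♖ · ♗ · ♔ · · ♖│1
  ─────────────────
  a b c d e f g h

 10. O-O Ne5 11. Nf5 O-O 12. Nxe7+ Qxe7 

  a b c d e f g h
  ─────────────────
8│♜ · ♝ · · ♜ ♚ ·│8
7│♟ ♟ ♟ ♟ ♛ · · ♟│7
6│· · · · · ♟ · ·│6
5│· · · · ♞ · · ♟│5
4│· · · · ♙ · · ·│4
3│· · · · · · · ·│3
2│♙ ♙ ♙ ♙ · ♙ ♙ ♙│2
1│♖ · ♗ · · ♖ ♔ ·│1
  ─────────────────
  a b c d e f g h

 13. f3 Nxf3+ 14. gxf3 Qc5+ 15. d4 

  a b c d e f g h
  ─────────────────
8│♜ · ♝ · · ♜ ♚ ·│8
7│♟ ♟ ♟ ♟ · · · ♟│7
6│· · · · · ♟ · ·│6
5│· · ♛ · · · · ♟│5
4│· · · ♙ ♙ · · ·│4
3│· · · · · ♙ · ·│3
2│♙ ♙ ♙ · · · · ♙│2
1│♖ · ♗ · · ♖ ♔ ·│1
  ─────────────────
  a b c d e f g h


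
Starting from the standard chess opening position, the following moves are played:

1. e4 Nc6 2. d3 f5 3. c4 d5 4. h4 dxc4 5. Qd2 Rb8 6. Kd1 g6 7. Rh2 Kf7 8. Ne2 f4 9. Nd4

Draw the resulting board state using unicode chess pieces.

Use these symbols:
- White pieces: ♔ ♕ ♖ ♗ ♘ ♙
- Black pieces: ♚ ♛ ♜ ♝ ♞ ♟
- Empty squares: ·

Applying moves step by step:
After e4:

♜ ♞ ♝ ♛ ♚ ♝ ♞ ♜
♟ ♟ ♟ ♟ ♟ ♟ ♟ ♟
· · · · · · · ·
· · · · · · · ·
· · · · ♙ · · ·
· · · · · · · ·
♙ ♙ ♙ ♙ · ♙ ♙ ♙
♖ ♘ ♗ ♕ ♔ ♗ ♘ ♖


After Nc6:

♜ · ♝ ♛ ♚ ♝ ♞ ♜
♟ ♟ ♟ ♟ ♟ ♟ ♟ ♟
· · ♞ · · · · ·
· · · · · · · ·
· · · · ♙ · · ·
· · · · · · · ·
♙ ♙ ♙ ♙ · ♙ ♙ ♙
♖ ♘ ♗ ♕ ♔ ♗ ♘ ♖


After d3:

♜ · ♝ ♛ ♚ ♝ ♞ ♜
♟ ♟ ♟ ♟ ♟ ♟ ♟ ♟
· · ♞ · · · · ·
· · · · · · · ·
· · · · ♙ · · ·
· · · ♙ · · · ·
♙ ♙ ♙ · · ♙ ♙ ♙
♖ ♘ ♗ ♕ ♔ ♗ ♘ ♖


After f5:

♜ · ♝ ♛ ♚ ♝ ♞ ♜
♟ ♟ ♟ ♟ ♟ · ♟ ♟
· · ♞ · · · · ·
· · · · · ♟ · ·
· · · · ♙ · · ·
· · · ♙ · · · ·
♙ ♙ ♙ · · ♙ ♙ ♙
♖ ♘ ♗ ♕ ♔ ♗ ♘ ♖


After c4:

♜ · ♝ ♛ ♚ ♝ ♞ ♜
♟ ♟ ♟ ♟ ♟ · ♟ ♟
· · ♞ · · · · ·
· · · · · ♟ · ·
· · ♙ · ♙ · · ·
· · · ♙ · · · ·
♙ ♙ · · · ♙ ♙ ♙
♖ ♘ ♗ ♕ ♔ ♗ ♘ ♖


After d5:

♜ · ♝ ♛ ♚ ♝ ♞ ♜
♟ ♟ ♟ · ♟ · ♟ ♟
· · ♞ · · · · ·
· · · ♟ · ♟ · ·
· · ♙ · ♙ · · ·
· · · ♙ · · · ·
♙ ♙ · · · ♙ ♙ ♙
♖ ♘ ♗ ♕ ♔ ♗ ♘ ♖


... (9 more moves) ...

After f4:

· ♜ ♝ ♛ · ♝ ♞ ♜
♟ ♟ ♟ · ♟ ♚ · ♟
· · ♞ · · · ♟ ·
· · · · · · · ·
· · ♟ · ♙ ♟ · ♙
· · · ♙ · · · ·
♙ ♙ · ♕ ♘ ♙ ♙ ♖
♖ ♘ ♗ ♔ · ♗ · ·


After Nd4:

· ♜ ♝ ♛ · ♝ ♞ ♜
♟ ♟ ♟ · ♟ ♚ · ♟
· · ♞ · · · ♟ ·
· · · · · · · ·
· · ♟ ♘ ♙ ♟ · ♙
· · · ♙ · · · ·
♙ ♙ · ♕ · ♙ ♙ ♖
♖ ♘ ♗ ♔ · ♗ · ·



  a b c d e f g h
  ─────────────────
8│· ♜ ♝ ♛ · ♝ ♞ ♜│8
7│♟ ♟ ♟ · ♟ ♚ · ♟│7
6│· · ♞ · · · ♟ ·│6
5│· · · · · · · ·│5
4│· · ♟ ♘ ♙ ♟ · ♙│4
3│· · · ♙ · · · ·│3
2│♙ ♙ · ♕ · ♙ ♙ ♖│2
1│♖ ♘ ♗ ♔ · ♗ · ·│1
  ─────────────────
  a b c d e f g h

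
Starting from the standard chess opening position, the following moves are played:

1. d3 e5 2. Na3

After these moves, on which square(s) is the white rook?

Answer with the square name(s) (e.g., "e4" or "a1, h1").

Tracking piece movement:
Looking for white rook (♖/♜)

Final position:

  a b c d e f g h
  ─────────────────
8│♜ ♞ ♝ ♛ ♚ ♝ ♞ ♜│8
7│♟ ♟ ♟ ♟ · ♟ ♟ ♟│7
6│· · · · · · · ·│6
5│· · · · ♟ · · ·│5
4│· · · · · · · ·│4
3│♘ · · ♙ · · · ·│3
2│♙ ♙ ♙ · ♙ ♙ ♙ ♙│2
1│♖ · ♗ ♕ ♔ ♗ ♘ ♖│1
  ─────────────────
  a b c d e f g h


a1, h1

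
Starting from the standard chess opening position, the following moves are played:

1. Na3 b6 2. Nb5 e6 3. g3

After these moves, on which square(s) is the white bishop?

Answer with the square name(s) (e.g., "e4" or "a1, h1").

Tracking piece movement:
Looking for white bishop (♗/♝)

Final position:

  a b c d e f g h
  ─────────────────
8│♜ ♞ ♝ ♛ ♚ ♝ ♞ ♜│8
7│♟ · ♟ ♟ · ♟ ♟ ♟│7
6│· ♟ · · ♟ · · ·│6
5│· ♘ · · · · · ·│5
4│· · · · · · · ·│4
3│· · · · · · ♙ ·│3
2│♙ ♙ ♙ ♙ ♙ ♙ · ♙│2
1│♖ · ♗ ♕ ♔ ♗ ♘ ♖│1
  ─────────────────
  a b c d e f g h


c1, f1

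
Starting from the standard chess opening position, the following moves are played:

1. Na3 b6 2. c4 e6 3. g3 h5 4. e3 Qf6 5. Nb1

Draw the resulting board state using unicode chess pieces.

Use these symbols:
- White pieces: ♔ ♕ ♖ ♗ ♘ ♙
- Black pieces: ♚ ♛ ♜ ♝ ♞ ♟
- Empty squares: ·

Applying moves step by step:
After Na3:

♜ ♞ ♝ ♛ ♚ ♝ ♞ ♜
♟ ♟ ♟ ♟ ♟ ♟ ♟ ♟
· · · · · · · ·
· · · · · · · ·
· · · · · · · ·
♘ · · · · · · ·
♙ ♙ ♙ ♙ ♙ ♙ ♙ ♙
♖ · ♗ ♕ ♔ ♗ ♘ ♖


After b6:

♜ ♞ ♝ ♛ ♚ ♝ ♞ ♜
♟ · ♟ ♟ ♟ ♟ ♟ ♟
· ♟ · · · · · ·
· · · · · · · ·
· · · · · · · ·
♘ · · · · · · ·
♙ ♙ ♙ ♙ ♙ ♙ ♙ ♙
♖ · ♗ ♕ ♔ ♗ ♘ ♖


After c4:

♜ ♞ ♝ ♛ ♚ ♝ ♞ ♜
♟ · ♟ ♟ ♟ ♟ ♟ ♟
· ♟ · · · · · ·
· · · · · · · ·
· · ♙ · · · · ·
♘ · · · · · · ·
♙ ♙ · ♙ ♙ ♙ ♙ ♙
♖ · ♗ ♕ ♔ ♗ ♘ ♖


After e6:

♜ ♞ ♝ ♛ ♚ ♝ ♞ ♜
♟ · ♟ ♟ · ♟ ♟ ♟
· ♟ · · ♟ · · ·
· · · · · · · ·
· · ♙ · · · · ·
♘ · · · · · · ·
♙ ♙ · ♙ ♙ ♙ ♙ ♙
♖ · ♗ ♕ ♔ ♗ ♘ ♖


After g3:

♜ ♞ ♝ ♛ ♚ ♝ ♞ ♜
♟ · ♟ ♟ · ♟ ♟ ♟
· ♟ · · ♟ · · ·
· · · · · · · ·
· · ♙ · · · · ·
♘ · · · · · ♙ ·
♙ ♙ · ♙ ♙ ♙ · ♙
♖ · ♗ ♕ ♔ ♗ ♘ ♖


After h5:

♜ ♞ ♝ ♛ ♚ ♝ ♞ ♜
♟ · ♟ ♟ · ♟ ♟ ·
· ♟ · · ♟ · · ·
· · · · · · · ♟
· · ♙ · · · · ·
♘ · · · · · ♙ ·
♙ ♙ · ♙ ♙ ♙ · ♙
♖ · ♗ ♕ ♔ ♗ ♘ ♖


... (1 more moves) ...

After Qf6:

♜ ♞ ♝ · ♚ ♝ ♞ ♜
♟ · ♟ ♟ · ♟ ♟ ·
· ♟ · · ♟ ♛ · ·
· · · · · · · ♟
· · ♙ · · · · ·
♘ · · · ♙ · ♙ ·
♙ ♙ · ♙ · ♙ · ♙
♖ · ♗ ♕ ♔ ♗ ♘ ♖


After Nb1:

♜ ♞ ♝ · ♚ ♝ ♞ ♜
♟ · ♟ ♟ · ♟ ♟ ·
· ♟ · · ♟ ♛ · ·
· · · · · · · ♟
· · ♙ · · · · ·
· · · · ♙ · ♙ ·
♙ ♙ · ♙ · ♙ · ♙
♖ ♘ ♗ ♕ ♔ ♗ ♘ ♖



  a b c d e f g h
  ─────────────────
8│♜ ♞ ♝ · ♚ ♝ ♞ ♜│8
7│♟ · ♟ ♟ · ♟ ♟ ·│7
6│· ♟ · · ♟ ♛ · ·│6
5│· · · · · · · ♟│5
4│· · ♙ · · · · ·│4
3│· · · · ♙ · ♙ ·│3
2│♙ ♙ · ♙ · ♙ · ♙│2
1│♖ ♘ ♗ ♕ ♔ ♗ ♘ ♖│1
  ─────────────────
  a b c d e f g h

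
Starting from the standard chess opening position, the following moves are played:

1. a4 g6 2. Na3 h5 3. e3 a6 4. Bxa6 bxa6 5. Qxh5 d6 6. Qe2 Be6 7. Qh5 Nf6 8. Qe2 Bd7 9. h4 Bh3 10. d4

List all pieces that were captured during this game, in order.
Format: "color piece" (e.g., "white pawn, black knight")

Tracking captures:
  Bxa6: captured black pawn
  bxa6: captured white bishop
  Qxh5: captured black pawn

black pawn, white bishop, black pawn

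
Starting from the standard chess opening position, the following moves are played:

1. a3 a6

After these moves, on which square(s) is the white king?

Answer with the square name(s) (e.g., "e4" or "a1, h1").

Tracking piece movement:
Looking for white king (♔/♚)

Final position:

  a b c d e f g h
  ─────────────────
8│♜ ♞ ♝ ♛ ♚ ♝ ♞ ♜│8
7│· ♟ ♟ ♟ ♟ ♟ ♟ ♟│7
6│♟ · · · · · · ·│6
5│· · · · · · · ·│5
4│· · · · · · · ·│4
3│♙ · · · · · · ·│3
2│· ♙ ♙ ♙ ♙ ♙ ♙ ♙│2
1│♖ ♘ ♗ ♕ ♔ ♗ ♘ ♖│1
  ─────────────────
  a b c d e f g h


e1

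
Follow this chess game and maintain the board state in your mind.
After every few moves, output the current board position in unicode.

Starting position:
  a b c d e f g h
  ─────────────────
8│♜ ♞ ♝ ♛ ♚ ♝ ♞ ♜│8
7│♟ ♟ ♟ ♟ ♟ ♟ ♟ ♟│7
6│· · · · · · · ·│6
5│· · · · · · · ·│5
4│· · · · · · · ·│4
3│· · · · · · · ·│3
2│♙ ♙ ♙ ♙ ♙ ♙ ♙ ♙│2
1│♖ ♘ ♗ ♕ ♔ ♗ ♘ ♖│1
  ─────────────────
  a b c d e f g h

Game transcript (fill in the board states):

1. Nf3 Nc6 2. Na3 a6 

  a b c d e f g h
  ─────────────────
8│♜ · ♝ ♛ ♚ ♝ ♞ ♜│8
7│· ♟ ♟ ♟ ♟ ♟ ♟ ♟│7
6│♟ · ♞ · · · · ·│6
5│· · · · · · · ·│5
4│· · · · · · · ·│4
3│♘ · · · · ♘ · ·│3
2│♙ ♙ ♙ ♙ ♙ ♙ ♙ ♙│2
1│♖ · ♗ ♕ ♔ ♗ · ♖│1
  ─────────────────
  a b c d e f g h

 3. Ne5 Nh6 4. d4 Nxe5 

  a b c d e f g h
  ─────────────────
8│♜ · ♝ ♛ ♚ ♝ · ♜│8
7│· ♟ ♟ ♟ ♟ ♟ ♟ ♟│7
6│♟ · · · · · · ♞│6
5│· · · · ♞ · · ·│5
4│· · · ♙ · · · ·│4
3│♘ · · · · · · ·│3
2│♙ ♙ ♙ · ♙ ♙ ♙ ♙│2
1│♖ · ♗ ♕ ♔ ♗ · ♖│1
  ─────────────────
  a b c d e f g h

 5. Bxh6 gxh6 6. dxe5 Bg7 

  a b c d e f g h
  ─────────────────
8│♜ · ♝ ♛ ♚ · · ♜│8
7│· ♟ ♟ ♟ ♟ ♟ ♝ ♟│7
6│♟ · · · · · · ♟│6
5│· · · · ♙ · · ·│5
4│· · · · · · · ·│4
3│♘ · · · · · · ·│3
2│♙ ♙ ♙ · ♙ ♙ ♙ ♙│2
1│♖ · · ♕ ♔ ♗ · ♖│1
  ─────────────────
  a b c d e f g h

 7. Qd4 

  a b c d e f g h
  ─────────────────
8│♜ · ♝ ♛ ♚ · · ♜│8
7│· ♟ ♟ ♟ ♟ ♟ ♝ ♟│7
6│♟ · · · · · · ♟│6
5│· · · · ♙ · · ·│5
4│· · · ♕ · · · ·│4
3│♘ · · · · · · ·│3
2│♙ ♙ ♙ · ♙ ♙ ♙ ♙│2
1│♖ · · · ♔ ♗ · ♖│1
  ─────────────────
  a b c d e f g h


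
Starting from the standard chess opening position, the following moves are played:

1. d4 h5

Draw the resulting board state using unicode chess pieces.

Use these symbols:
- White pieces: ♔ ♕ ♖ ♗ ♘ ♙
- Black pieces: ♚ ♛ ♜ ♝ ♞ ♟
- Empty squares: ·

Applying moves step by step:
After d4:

♜ ♞ ♝ ♛ ♚ ♝ ♞ ♜
♟ ♟ ♟ ♟ ♟ ♟ ♟ ♟
· · · · · · · ·
· · · · · · · ·
· · · ♙ · · · ·
· · · · · · · ·
♙ ♙ ♙ · ♙ ♙ ♙ ♙
♖ ♘ ♗ ♕ ♔ ♗ ♘ ♖


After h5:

♜ ♞ ♝ ♛ ♚ ♝ ♞ ♜
♟ ♟ ♟ ♟ ♟ ♟ ♟ ·
· · · · · · · ·
· · · · · · · ♟
· · · ♙ · · · ·
· · · · · · · ·
♙ ♙ ♙ · ♙ ♙ ♙ ♙
♖ ♘ ♗ ♕ ♔ ♗ ♘ ♖



  a b c d e f g h
  ─────────────────
8│♜ ♞ ♝ ♛ ♚ ♝ ♞ ♜│8
7│♟ ♟ ♟ ♟ ♟ ♟ ♟ ·│7
6│· · · · · · · ·│6
5│· · · · · · · ♟│5
4│· · · ♙ · · · ·│4
3│· · · · · · · ·│3
2│♙ ♙ ♙ · ♙ ♙ ♙ ♙│2
1│♖ ♘ ♗ ♕ ♔ ♗ ♘ ♖│1
  ─────────────────
  a b c d e f g h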